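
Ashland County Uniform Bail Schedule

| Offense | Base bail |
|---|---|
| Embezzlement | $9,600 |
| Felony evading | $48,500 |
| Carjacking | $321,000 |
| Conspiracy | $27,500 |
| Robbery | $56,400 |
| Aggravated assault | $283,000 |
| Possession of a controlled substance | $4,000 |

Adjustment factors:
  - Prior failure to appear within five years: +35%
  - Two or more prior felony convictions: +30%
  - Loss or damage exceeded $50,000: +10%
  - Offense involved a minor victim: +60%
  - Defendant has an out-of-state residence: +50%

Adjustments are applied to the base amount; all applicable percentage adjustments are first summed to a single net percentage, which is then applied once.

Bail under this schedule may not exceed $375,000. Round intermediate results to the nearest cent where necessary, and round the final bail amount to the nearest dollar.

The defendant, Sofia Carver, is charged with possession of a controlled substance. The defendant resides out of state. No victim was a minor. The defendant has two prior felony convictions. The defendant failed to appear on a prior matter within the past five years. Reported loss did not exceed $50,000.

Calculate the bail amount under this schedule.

$8,600

Base amounts from the schedule: possession of a controlled substance $4,000.
Single charge. Combined base = $4,000.
Net percentage adjustment: +35% +30% +50% = +115%. $4,000 × 2.15 = $8,600.
$8,600 is within the $375,000 maximum.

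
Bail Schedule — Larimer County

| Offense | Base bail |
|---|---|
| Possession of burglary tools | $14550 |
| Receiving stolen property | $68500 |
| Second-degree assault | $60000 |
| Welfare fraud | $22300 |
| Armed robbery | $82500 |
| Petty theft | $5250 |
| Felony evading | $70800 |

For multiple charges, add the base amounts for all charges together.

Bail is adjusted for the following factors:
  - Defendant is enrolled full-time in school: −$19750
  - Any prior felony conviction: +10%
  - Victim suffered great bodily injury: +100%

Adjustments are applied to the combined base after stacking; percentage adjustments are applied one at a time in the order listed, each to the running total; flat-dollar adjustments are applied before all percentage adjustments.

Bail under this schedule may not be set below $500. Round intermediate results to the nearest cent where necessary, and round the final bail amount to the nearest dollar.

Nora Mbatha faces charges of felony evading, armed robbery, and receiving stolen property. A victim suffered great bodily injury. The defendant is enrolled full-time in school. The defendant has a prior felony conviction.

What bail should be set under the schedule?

$444510

Base amounts from the schedule: felony evading $70800; armed robbery $82500; receiving stolen property $68500.
Stacking rule: sum of all bases. $70800 + $82500 + $68500 = $221800.
Defendant is enrolled full-time in school (−$19750 flat): $221800 − $19750 = $202050.
Any prior felony conviction (+10%): $202050 × 1.1 = $222255.
Victim suffered great bodily injury (+100%): $222255 × 2 = $444510.
$444510 is at or above the $500 minimum.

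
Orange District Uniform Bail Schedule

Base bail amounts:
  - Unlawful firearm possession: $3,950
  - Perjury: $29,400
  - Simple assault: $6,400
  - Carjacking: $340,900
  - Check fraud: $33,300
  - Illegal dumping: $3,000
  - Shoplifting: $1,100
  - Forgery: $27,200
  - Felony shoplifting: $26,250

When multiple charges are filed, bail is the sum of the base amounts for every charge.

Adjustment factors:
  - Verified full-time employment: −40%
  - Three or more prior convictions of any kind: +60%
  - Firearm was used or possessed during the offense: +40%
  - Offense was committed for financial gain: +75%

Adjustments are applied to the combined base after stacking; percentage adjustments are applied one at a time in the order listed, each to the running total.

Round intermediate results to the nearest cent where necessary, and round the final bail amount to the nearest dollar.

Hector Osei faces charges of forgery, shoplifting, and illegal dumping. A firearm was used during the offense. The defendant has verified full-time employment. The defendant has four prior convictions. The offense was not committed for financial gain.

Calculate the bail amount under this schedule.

Base amounts from the schedule: forgery $27,200; shoplifting $1,100; illegal dumping $3,000.
Stacking rule: sum of all bases. $27,200 + $1,100 + $3,000 = $31,300.
Verified full-time employment (−40%): $31,300 × 0.6 = $18,780.
Three or more prior convictions of any kind (+60%): $18,780 × 1.6 = $30,048.
Firearm was used or possessed during the offense (+40%): $30,048 × 1.4 = $42,067.20.
Rounded to the nearest dollar: $42,067.

$42,067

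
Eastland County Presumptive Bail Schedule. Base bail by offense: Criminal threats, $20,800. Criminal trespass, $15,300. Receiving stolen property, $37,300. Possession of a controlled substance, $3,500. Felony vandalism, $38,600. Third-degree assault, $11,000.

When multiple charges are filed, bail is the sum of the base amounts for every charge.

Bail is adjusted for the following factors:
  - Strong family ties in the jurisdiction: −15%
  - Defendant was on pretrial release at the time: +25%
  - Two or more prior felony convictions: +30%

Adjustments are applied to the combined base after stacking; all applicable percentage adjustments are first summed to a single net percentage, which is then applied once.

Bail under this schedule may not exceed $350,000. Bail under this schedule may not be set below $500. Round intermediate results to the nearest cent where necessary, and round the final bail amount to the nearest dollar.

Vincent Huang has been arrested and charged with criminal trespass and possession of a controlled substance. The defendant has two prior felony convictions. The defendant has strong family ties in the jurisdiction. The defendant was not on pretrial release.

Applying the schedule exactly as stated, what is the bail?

$21,620

Base amounts from the schedule: criminal trespass $15,300; possession of a controlled substance $3,500.
Stacking rule: sum of all bases. $15,300 + $3,500 = $18,800.
Net percentage adjustment: −15% +30% = +15%. $18,800 × 1.15 = $21,620.
$21,620 is within the $350,000 maximum.
$21,620 is at or above the $500 minimum.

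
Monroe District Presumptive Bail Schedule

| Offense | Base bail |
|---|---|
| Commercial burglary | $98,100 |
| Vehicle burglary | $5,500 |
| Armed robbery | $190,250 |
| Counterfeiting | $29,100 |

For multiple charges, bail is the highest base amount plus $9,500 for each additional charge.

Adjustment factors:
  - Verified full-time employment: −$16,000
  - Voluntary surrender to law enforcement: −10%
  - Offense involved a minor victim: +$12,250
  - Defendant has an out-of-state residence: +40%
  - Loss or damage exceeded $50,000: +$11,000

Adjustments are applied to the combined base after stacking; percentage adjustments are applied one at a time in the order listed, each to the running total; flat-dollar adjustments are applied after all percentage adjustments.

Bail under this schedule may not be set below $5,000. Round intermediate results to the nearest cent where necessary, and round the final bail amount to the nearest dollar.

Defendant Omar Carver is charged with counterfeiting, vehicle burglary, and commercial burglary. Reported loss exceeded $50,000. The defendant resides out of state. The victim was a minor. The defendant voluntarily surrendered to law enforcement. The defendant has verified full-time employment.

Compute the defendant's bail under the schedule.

Base amounts from the schedule: counterfeiting $29,100; vehicle burglary $5,500; commercial burglary $98,100.
Stacking rule: highest base plus $9,500 per additional charge. Highest is commercial burglary at $98,100; 2 additional charges → +$19,000. Combined base = $117,100.
Voluntary surrender to law enforcement (−10%): $117,100 × 0.9 = $105,390.
Defendant has an out-of-state residence (+40%): $105,390 × 1.4 = $147,546.
Verified full-time employment (−$16,000 flat): $147,546 − $16,000 = $131,546.
Offense involved a minor victim (+$12,250 flat): $131,546 + $12,250 = $143,796.
Loss or damage exceeded $50,000 (+$11,000 flat): $143,796 + $11,000 = $154,796.
$154,796 is at or above the $5,000 minimum.

$154,796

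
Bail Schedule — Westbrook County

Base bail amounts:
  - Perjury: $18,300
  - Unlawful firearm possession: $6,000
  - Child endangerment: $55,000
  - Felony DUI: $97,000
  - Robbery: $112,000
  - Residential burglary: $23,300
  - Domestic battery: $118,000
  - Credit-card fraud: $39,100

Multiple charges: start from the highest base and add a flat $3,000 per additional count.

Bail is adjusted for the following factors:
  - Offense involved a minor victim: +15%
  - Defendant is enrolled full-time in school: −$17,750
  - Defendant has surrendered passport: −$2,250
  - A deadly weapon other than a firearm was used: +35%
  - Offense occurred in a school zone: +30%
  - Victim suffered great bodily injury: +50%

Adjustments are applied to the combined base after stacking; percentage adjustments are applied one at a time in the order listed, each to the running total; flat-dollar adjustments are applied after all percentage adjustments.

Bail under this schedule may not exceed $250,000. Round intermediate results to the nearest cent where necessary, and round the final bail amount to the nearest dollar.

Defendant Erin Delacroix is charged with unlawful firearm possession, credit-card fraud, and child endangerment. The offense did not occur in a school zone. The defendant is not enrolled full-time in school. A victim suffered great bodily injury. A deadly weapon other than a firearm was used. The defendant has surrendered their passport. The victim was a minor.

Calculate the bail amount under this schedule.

Base amounts from the schedule: unlawful firearm possession $6,000; credit-card fraud $39,100; child endangerment $55,000.
Stacking rule: highest base plus $3,000 per additional charge. Highest is child endangerment at $55,000; 2 additional charges → +$6,000. Combined base = $61,000.
Offense involved a minor victim (+15%): $61,000 × 1.15 = $70,150.
A deadly weapon other than a firearm was used (+35%): $70,150 × 1.35 = $94,702.50.
Victim suffered great bodily injury (+50%): $94,702.50 × 1.5 = $142,053.75.
Defendant has surrendered passport (−$2,250 flat): $142,053.75 − $2,250 = $139,803.75.
$139,803.75 is within the $250,000 maximum.
Rounded to the nearest dollar: $139,804.

$139,804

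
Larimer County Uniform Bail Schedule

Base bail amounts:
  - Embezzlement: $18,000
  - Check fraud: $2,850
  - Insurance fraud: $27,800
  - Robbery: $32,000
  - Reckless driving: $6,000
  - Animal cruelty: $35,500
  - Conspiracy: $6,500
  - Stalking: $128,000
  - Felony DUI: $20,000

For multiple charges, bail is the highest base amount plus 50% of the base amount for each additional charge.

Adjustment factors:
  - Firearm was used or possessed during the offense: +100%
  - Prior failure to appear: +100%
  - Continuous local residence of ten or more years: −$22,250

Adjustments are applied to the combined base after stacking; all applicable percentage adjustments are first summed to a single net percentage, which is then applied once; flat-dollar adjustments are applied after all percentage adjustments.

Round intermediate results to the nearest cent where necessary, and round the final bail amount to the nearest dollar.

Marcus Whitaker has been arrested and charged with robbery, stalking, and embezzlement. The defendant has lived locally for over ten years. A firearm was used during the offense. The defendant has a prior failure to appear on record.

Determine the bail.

$436,750

Base amounts from the schedule: robbery $32,000; stalking $128,000; embezzlement $18,000.
Stacking rule: highest base plus 50% of each additional charge. Highest is stalking at $128,000. Additional: $32,000 × 50% = $16,000; $18,000 × 50% = $9,000. Combined base = $128,000 + $25,000 = $153,000.
Net percentage adjustment: +100% +100% = +200%. $153,000 × 3 = $459,000.
Continuous local residence of ten or more years (−$22,250 flat): $459,000 − $22,250 = $436,750.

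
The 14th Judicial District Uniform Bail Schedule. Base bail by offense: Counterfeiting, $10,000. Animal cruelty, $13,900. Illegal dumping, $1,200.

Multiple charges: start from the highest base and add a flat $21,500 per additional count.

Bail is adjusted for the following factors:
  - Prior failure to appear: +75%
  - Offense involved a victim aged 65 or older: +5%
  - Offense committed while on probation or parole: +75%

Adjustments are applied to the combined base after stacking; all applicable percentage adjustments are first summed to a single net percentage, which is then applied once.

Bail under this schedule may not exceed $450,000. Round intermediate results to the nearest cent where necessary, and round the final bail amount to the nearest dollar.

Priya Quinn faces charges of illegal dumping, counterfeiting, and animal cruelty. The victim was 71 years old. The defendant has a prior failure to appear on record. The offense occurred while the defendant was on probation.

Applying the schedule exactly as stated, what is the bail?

$145,095

Base amounts from the schedule: illegal dumping $1,200; counterfeiting $10,000; animal cruelty $13,900.
Stacking rule: highest base plus $21,500 per additional charge. Highest is animal cruelty at $13,900; 2 additional charges → +$43,000. Combined base = $56,900.
Net percentage adjustment: +75% +5% +75% = +155%. $56,900 × 2.55 = $145,095.
$145,095 is within the $450,000 maximum.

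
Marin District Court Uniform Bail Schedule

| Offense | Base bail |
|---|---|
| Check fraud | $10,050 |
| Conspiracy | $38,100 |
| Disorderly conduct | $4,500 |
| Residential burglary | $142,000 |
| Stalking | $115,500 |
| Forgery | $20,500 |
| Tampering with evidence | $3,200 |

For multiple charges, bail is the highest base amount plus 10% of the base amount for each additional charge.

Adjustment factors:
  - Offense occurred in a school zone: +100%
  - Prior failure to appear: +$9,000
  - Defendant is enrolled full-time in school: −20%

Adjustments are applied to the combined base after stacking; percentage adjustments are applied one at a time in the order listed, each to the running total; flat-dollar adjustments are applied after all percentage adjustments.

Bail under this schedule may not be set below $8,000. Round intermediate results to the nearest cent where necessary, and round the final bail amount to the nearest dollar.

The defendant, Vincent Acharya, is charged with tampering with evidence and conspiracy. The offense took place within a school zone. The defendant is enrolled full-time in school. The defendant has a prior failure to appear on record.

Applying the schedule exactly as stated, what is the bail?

$70,472

Base amounts from the schedule: tampering with evidence $3,200; conspiracy $38,100.
Stacking rule: highest base plus 10% of each additional charge. Highest is conspiracy at $38,100. Additional: $3,200 × 10% = $320. Combined base = $38,100 + $320 = $38,420.
Offense occurred in a school zone (+100%): $38,420 × 2 = $76,840.
Defendant is enrolled full-time in school (−20%): $76,840 × 0.8 = $61,472.
Prior failure to appear (+$9,000 flat): $61,472 + $9,000 = $70,472.
$70,472 is at or above the $8,000 minimum.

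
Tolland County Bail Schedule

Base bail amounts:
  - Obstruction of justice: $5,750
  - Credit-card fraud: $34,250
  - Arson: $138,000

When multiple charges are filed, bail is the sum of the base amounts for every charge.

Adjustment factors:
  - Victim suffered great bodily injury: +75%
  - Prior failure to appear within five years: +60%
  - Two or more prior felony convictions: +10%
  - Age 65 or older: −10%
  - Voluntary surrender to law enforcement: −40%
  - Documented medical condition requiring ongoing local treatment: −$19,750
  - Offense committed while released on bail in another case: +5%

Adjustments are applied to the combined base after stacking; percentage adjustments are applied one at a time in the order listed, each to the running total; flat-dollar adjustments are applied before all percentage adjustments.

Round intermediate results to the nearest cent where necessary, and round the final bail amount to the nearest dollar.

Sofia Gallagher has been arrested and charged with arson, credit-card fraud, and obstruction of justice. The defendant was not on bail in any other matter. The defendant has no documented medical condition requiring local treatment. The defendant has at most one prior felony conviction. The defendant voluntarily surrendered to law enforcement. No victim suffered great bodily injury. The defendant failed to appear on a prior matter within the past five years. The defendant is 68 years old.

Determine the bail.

Base amounts from the schedule: arson $138,000; credit-card fraud $34,250; obstruction of justice $5,750.
Stacking rule: sum of all bases. $138,000 + $34,250 + $5,750 = $178,000.
Prior failure to appear within five years (+60%): $178,000 × 1.6 = $284,800.
Age 65 or older (−10%): $284,800 × 0.9 = $256,320.
Voluntary surrender to law enforcement (−40%): $256,320 × 0.6 = $153,792.

$153,792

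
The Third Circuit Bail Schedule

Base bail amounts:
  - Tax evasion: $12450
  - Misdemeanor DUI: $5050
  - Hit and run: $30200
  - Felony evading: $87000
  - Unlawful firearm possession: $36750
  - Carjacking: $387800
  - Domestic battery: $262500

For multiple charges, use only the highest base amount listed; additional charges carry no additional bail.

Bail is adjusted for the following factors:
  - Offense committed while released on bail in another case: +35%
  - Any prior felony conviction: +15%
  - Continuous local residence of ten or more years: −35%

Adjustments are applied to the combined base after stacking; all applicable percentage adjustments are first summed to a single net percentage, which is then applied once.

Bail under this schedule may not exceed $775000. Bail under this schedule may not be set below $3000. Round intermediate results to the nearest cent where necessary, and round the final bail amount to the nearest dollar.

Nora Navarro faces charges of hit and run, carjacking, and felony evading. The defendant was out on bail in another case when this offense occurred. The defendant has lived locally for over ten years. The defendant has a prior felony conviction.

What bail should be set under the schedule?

Base amounts from the schedule: hit and run $30200; carjacking $387800; felony evading $87000.
Stacking rule: use the highest base only. Highest is carjacking at $387800. Combined base = $387800.
Net percentage adjustment: +35% +15% −35% = +15%. $387800 × 1.15 = $445970.
$445970 is within the $775000 maximum.
$445970 is at or above the $3000 minimum.

$445970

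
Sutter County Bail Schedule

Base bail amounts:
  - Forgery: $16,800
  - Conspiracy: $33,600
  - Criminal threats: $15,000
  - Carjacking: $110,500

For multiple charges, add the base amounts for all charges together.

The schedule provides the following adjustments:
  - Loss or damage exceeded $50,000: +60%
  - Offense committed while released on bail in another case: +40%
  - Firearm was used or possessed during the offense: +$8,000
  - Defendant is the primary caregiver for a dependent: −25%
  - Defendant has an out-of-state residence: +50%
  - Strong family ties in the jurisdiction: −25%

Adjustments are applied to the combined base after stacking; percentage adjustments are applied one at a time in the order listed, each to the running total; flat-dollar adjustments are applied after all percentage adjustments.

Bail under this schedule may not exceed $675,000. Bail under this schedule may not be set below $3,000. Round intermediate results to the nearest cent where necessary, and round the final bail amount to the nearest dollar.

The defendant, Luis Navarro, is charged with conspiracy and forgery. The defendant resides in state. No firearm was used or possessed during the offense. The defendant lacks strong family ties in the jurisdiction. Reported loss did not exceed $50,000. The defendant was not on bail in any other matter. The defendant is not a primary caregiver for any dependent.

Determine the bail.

$50,400

Base amounts from the schedule: conspiracy $33,600; forgery $16,800.
Stacking rule: sum of all bases. $33,600 + $16,800 = $50,400.
No adjustment factors apply to this defendant.
$50,400 is within the $675,000 maximum.
$50,400 is at or above the $3,000 minimum.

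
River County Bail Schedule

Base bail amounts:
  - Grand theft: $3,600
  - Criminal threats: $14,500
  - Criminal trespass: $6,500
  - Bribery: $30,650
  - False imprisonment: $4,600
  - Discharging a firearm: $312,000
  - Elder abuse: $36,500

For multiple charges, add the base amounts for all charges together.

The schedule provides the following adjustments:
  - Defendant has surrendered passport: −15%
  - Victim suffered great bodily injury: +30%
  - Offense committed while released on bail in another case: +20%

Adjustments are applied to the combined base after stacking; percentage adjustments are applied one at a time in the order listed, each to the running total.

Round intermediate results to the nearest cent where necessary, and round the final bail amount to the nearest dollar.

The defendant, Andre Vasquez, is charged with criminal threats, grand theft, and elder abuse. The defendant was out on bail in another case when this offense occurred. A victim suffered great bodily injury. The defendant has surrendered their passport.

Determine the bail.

$72,400

Base amounts from the schedule: criminal threats $14,500; grand theft $3,600; elder abuse $36,500.
Stacking rule: sum of all bases. $14,500 + $3,600 + $36,500 = $54,600.
Defendant has surrendered passport (−15%): $54,600 × 0.85 = $46,410.
Victim suffered great bodily injury (+30%): $46,410 × 1.3 = $60,333.
Offense committed while released on bail in another case (+20%): $60,333 × 1.2 = $72,399.60.
Rounded to the nearest dollar: $72,400.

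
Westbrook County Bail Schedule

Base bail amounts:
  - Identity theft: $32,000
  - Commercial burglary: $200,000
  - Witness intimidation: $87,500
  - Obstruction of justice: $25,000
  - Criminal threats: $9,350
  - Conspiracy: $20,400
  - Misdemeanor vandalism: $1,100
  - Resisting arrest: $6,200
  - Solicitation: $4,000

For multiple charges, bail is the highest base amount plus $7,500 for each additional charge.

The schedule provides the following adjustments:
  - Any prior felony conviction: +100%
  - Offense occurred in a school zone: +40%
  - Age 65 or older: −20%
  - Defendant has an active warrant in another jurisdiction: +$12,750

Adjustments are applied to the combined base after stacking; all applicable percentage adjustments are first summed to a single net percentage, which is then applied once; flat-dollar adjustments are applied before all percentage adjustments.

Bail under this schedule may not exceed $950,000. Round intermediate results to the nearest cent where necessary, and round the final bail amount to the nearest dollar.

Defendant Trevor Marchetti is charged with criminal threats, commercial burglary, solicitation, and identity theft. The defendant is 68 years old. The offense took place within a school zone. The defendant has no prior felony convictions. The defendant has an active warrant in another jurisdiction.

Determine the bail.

Base amounts from the schedule: criminal threats $9,350; commercial burglary $200,000; solicitation $4,000; identity theft $32,000.
Stacking rule: highest base plus $7,500 per additional charge. Highest is commercial burglary at $200,000; 3 additional charges → +$22,500. Combined base = $222,500.
Defendant has an active warrant in another jurisdiction (+$12,750 flat): $222,500 + $12,750 = $235,250.
Net percentage adjustment: +40% −20% = +20%. $235,250 × 1.2 = $282,300.
$282,300 is within the $950,000 maximum.

$282,300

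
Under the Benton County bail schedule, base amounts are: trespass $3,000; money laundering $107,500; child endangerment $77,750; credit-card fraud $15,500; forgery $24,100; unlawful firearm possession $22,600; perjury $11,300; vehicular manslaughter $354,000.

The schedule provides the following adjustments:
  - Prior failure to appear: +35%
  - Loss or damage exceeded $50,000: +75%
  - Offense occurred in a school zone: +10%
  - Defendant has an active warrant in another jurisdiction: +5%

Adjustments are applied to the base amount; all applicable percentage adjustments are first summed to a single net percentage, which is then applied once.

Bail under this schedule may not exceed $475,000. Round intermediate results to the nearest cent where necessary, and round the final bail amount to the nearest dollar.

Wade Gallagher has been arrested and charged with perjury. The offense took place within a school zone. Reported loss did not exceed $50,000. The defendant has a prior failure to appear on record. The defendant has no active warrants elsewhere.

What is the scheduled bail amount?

$16,385

Base amounts from the schedule: perjury $11,300.
Single charge. Combined base = $11,300.
Net percentage adjustment: +35% +10% = +45%. $11,300 × 1.45 = $16,385.
$16,385 is within the $475,000 maximum.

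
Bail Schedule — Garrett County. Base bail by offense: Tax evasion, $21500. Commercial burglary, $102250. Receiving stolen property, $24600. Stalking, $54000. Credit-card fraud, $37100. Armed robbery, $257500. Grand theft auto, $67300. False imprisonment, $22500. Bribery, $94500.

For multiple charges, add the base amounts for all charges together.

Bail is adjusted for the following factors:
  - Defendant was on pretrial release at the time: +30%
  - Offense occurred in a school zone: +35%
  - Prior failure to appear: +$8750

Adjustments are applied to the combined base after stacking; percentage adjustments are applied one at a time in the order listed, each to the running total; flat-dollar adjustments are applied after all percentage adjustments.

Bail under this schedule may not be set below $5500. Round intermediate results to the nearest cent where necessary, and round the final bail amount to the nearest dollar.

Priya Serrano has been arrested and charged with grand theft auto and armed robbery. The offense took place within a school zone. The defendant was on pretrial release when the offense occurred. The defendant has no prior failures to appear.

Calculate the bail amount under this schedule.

$570024

Base amounts from the schedule: grand theft auto $67300; armed robbery $257500.
Stacking rule: sum of all bases. $67300 + $257500 = $324800.
Defendant was on pretrial release at the time (+30%): $324800 × 1.3 = $422240.
Offense occurred in a school zone (+35%): $422240 × 1.35 = $570024.
$570024 is at or above the $5500 minimum.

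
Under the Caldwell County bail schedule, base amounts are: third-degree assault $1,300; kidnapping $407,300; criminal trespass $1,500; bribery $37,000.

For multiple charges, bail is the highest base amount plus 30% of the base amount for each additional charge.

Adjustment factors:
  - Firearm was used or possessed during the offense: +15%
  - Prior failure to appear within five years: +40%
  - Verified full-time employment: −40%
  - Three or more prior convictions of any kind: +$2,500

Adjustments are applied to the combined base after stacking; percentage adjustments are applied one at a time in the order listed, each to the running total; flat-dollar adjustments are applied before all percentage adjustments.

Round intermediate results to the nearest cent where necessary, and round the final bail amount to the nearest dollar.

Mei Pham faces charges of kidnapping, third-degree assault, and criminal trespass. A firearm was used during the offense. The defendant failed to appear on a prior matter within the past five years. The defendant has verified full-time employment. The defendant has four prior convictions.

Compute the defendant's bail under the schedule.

Base amounts from the schedule: kidnapping $407,300; third-degree assault $1,300; criminal trespass $1,500.
Stacking rule: highest base plus 30% of each additional charge. Highest is kidnapping at $407,300. Additional: $1,300 × 30% = $390; $1,500 × 30% = $450. Combined base = $407,300 + $840 = $408,140.
Three or more prior convictions of any kind (+$2,500 flat): $408,140 + $2,500 = $410,640.
Firearm was used or possessed during the offense (+15%): $410,640 × 1.15 = $472,236.
Prior failure to appear within five years (+40%): $472,236 × 1.4 = $661,130.40.
Verified full-time employment (−40%): $661,130.40 × 0.6 = $396,678.24.
Rounded to the nearest dollar: $396,678.

$396,678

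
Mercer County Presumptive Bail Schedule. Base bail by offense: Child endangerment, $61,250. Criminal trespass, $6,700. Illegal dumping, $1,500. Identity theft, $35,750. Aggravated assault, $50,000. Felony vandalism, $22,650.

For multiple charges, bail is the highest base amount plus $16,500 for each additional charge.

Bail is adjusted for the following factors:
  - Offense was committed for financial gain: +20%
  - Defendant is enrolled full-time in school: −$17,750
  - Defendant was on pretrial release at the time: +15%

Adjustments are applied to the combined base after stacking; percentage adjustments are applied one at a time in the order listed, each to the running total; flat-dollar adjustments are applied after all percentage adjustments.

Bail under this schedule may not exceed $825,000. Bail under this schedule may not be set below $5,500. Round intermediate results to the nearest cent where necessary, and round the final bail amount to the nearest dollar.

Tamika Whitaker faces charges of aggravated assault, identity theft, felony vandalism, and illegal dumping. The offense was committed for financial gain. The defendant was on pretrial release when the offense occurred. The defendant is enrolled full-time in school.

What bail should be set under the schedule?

$119,560

Base amounts from the schedule: aggravated assault $50,000; identity theft $35,750; felony vandalism $22,650; illegal dumping $1,500.
Stacking rule: highest base plus $16,500 per additional charge. Highest is aggravated assault at $50,000; 3 additional charges → +$49,500. Combined base = $99,500.
Offense was committed for financial gain (+20%): $99,500 × 1.2 = $119,400.
Defendant was on pretrial release at the time (+15%): $119,400 × 1.15 = $137,310.
Defendant is enrolled full-time in school (−$17,750 flat): $137,310 − $17,750 = $119,560.
$119,560 is within the $825,000 maximum.
$119,560 is at or above the $5,500 minimum.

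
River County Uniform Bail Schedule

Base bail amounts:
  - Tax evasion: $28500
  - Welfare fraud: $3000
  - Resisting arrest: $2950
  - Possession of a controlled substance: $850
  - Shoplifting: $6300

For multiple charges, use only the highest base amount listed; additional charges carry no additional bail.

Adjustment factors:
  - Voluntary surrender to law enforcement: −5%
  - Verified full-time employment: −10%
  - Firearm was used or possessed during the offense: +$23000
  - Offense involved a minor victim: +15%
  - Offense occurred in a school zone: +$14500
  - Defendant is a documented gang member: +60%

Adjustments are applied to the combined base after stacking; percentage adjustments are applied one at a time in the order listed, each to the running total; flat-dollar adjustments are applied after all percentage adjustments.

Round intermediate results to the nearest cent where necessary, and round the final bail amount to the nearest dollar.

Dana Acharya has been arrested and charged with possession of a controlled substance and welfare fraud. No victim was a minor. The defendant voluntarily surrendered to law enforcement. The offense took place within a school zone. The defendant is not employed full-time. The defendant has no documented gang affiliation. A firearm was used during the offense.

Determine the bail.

Base amounts from the schedule: possession of a controlled substance $850; welfare fraud $3000.
Stacking rule: use the highest base only. Highest is welfare fraud at $3000. Combined base = $3000.
Voluntary surrender to law enforcement (−5%): $3000 × 0.95 = $2850.
Firearm was used or possessed during the offense (+$23000 flat): $2850 + $23000 = $25850.
Offense occurred in a school zone (+$14500 flat): $25850 + $14500 = $40350.

$40350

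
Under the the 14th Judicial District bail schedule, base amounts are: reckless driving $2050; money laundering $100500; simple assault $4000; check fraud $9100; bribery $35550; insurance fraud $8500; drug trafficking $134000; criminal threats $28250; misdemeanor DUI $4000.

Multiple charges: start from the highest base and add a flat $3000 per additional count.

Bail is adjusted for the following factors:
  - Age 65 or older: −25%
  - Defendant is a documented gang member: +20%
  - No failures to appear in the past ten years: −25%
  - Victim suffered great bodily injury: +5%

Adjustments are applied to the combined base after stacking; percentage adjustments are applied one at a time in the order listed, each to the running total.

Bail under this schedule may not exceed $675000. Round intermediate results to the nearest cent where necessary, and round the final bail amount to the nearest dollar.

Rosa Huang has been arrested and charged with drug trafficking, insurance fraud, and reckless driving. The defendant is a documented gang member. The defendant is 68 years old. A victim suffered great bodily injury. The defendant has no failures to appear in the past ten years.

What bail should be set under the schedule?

Base amounts from the schedule: drug trafficking $134000; insurance fraud $8500; reckless driving $2050.
Stacking rule: highest base plus $3000 per additional charge. Highest is drug trafficking at $134000; 2 additional charges → +$6000. Combined base = $140000.
Age 65 or older (−25%): $140000 × 0.75 = $105000.
Defendant is a documented gang member (+20%): $105000 × 1.2 = $126000.
No failures to appear in the past ten years (−25%): $126000 × 0.75 = $94500.
Victim suffered great bodily injury (+5%): $94500 × 1.05 = $99225.
$99225 is within the $675000 maximum.

$99225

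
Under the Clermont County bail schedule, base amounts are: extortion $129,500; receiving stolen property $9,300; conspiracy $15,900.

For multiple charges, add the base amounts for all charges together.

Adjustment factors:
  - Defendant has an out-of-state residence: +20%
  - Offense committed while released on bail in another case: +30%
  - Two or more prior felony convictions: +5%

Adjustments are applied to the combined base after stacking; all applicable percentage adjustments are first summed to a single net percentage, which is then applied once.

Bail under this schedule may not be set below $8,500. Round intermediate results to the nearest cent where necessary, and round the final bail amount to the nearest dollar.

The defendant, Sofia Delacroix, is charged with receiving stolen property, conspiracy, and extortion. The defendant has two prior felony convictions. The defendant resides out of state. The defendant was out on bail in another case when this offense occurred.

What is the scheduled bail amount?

$239,785

Base amounts from the schedule: receiving stolen property $9,300; conspiracy $15,900; extortion $129,500.
Stacking rule: sum of all bases. $9,300 + $15,900 + $129,500 = $154,700.
Net percentage adjustment: +20% +30% +5% = +55%. $154,700 × 1.55 = $239,785.
$239,785 is at or above the $8,500 minimum.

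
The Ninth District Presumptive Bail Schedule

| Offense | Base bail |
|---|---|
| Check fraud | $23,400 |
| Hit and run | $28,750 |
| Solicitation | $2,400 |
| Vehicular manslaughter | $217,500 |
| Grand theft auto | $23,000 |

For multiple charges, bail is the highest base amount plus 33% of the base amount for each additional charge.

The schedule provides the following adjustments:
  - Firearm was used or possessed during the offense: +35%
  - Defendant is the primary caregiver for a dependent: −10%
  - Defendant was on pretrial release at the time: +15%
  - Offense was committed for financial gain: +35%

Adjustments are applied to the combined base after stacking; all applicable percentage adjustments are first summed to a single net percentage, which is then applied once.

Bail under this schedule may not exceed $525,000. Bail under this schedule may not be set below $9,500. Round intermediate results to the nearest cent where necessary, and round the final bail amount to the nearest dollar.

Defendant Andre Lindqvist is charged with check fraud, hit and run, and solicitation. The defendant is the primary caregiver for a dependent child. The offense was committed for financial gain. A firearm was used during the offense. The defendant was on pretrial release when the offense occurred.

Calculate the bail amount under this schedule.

Base amounts from the schedule: check fraud $23,400; hit and run $28,750; solicitation $2,400.
Stacking rule: highest base plus 33% of each additional charge. Highest is hit and run at $28,750. Additional: $23,400 × 33% = $7,722; $2,400 × 33% = $792. Combined base = $28,750 + $8,514 = $37,264.
Net percentage adjustment: +35% −10% +15% +35% = +75%. $37,264 × 1.75 = $65,212.
$65,212 is within the $525,000 maximum.
$65,212 is at or above the $9,500 minimum.

$65,212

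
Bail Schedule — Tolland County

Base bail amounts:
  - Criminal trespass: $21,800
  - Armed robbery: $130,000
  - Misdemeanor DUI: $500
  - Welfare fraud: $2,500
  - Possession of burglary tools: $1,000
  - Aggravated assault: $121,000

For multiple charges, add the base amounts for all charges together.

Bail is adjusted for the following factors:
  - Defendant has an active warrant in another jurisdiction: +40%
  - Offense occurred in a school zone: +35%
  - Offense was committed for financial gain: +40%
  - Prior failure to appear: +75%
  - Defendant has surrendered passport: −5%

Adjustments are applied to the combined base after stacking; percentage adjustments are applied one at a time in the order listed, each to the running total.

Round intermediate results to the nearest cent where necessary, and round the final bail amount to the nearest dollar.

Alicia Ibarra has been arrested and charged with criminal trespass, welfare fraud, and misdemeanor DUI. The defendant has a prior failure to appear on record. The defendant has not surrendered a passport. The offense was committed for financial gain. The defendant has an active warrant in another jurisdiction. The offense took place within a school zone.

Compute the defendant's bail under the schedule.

$114,836

Base amounts from the schedule: criminal trespass $21,800; welfare fraud $2,500; misdemeanor DUI $500.
Stacking rule: sum of all bases. $21,800 + $2,500 + $500 = $24,800.
Defendant has an active warrant in another jurisdiction (+40%): $24,800 × 1.4 = $34,720.
Offense occurred in a school zone (+35%): $34,720 × 1.35 = $46,872.
Offense was committed for financial gain (+40%): $46,872 × 1.4 = $65,620.80.
Prior failure to appear (+75%): $65,620.80 × 1.75 = $114,836.40.
Rounded to the nearest dollar: $114,836.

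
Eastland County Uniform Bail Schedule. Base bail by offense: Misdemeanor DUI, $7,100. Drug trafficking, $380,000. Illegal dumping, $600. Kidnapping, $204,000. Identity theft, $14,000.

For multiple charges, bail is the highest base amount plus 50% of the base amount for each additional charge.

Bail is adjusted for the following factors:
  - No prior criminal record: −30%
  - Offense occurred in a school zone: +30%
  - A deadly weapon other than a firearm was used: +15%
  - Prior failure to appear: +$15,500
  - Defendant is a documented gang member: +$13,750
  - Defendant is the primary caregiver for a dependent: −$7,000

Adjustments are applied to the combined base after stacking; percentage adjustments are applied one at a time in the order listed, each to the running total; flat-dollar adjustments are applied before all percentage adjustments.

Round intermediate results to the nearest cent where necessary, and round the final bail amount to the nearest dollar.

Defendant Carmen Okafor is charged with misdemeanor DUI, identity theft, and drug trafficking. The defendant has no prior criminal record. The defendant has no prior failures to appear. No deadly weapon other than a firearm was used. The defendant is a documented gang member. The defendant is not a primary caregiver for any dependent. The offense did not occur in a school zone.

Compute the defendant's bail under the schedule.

$283,010

Base amounts from the schedule: misdemeanor DUI $7,100; identity theft $14,000; drug trafficking $380,000.
Stacking rule: highest base plus 50% of each additional charge. Highest is drug trafficking at $380,000. Additional: $7,100 × 50% = $3,550; $14,000 × 50% = $7,000. Combined base = $380,000 + $10,550 = $390,550.
Defendant is a documented gang member (+$13,750 flat): $390,550 + $13,750 = $404,300.
No prior criminal record (−30%): $404,300 × 0.7 = $283,010.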